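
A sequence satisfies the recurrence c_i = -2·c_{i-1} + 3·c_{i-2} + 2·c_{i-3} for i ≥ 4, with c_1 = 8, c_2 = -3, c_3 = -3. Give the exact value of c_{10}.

Step forward from the initial values:
c_4 = 13; c_5 = -41; c_6 = 115; c_7 = -327; c_8 = 917; c_9 = -2585; c_{10} = 7267.

7267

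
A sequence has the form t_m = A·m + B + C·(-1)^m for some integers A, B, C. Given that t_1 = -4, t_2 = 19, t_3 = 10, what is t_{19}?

Plug in m = 1, 2, 3: A + B - C = -4; 2A + B + C = 19; 3A + B - C = 10.
Subtracting the first from the second: A + 2C = 23.
Subtracting the second from the third: A - 2C = -9.
Solving: C = 8, A = 7, then B = -3.
Therefore t_{19} = 133 + (-3) + 8·(-1) = 122.

122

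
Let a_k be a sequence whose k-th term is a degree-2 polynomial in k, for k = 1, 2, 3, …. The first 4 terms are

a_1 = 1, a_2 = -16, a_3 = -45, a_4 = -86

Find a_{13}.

-995

1st diffs: -17, -29, -41.
2nd diffs: -12, -12 (constant).
So a_k = -6k^2 + k + 6.
Evaluating at k = 13 gives a_{13} = -995.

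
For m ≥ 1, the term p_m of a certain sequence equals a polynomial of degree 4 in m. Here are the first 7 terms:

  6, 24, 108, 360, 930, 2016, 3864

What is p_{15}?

1st diffs: 18, 84, 252, 570, 1086, 1848.
2nd diffs: 66, 168, 318, 516, 762.
3rd diffs: 102, 150, 198, 246.
4th diffs: 48, 48, 48 (constant).
Newton forward-difference form: p_m = 6 + 18·C(m-1,1) + 66·C(m-1,2) + 102·C(m-1,3) + 48·C(m-1,4).
At m = 15: m-1 = 14, so p_{15} = 6 + 252 + 6006 + 37128 + 48048 = 91440.

91440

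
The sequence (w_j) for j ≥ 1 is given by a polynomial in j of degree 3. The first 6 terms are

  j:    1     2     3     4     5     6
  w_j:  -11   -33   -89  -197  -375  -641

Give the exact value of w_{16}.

-12101

1st diffs: -22, -56, -108, -178, -266.
2nd diffs: -34, -52, -70, -88.
3rd diffs: -18, -18, -18 (constant).
So w_j = -3j^3 + j^2 - 4j - 5.
Evaluating at j = 16 gives w_{16} = -12101.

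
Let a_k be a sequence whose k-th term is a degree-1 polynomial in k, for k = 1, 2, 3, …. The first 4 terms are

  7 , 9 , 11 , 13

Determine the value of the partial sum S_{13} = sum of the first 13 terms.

247

1st diffs: 2, 2, 2 (constant).
So a_k = 2k + 5.
Continuing: …, 15, 17, 19, 21, …, a_{13} = 31.
Summing k = 1..13 (13 terms) gives 247.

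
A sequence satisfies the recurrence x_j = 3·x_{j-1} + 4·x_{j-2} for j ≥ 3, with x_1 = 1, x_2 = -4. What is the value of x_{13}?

-10066328

Compute successive terms:
x_3 = -8  x_4 = -40  x_5 = -152  …  x_{10} = -157288  x_{11} = -629144  x_{12} = -2516584  x_{13} = -10066328.
(Characteristic roots are 4 and -1.)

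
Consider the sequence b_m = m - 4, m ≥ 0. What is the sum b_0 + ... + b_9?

Over m = 0..9: Σm = 45.
Total = (1)·45 + (-4)·10 = 5.

5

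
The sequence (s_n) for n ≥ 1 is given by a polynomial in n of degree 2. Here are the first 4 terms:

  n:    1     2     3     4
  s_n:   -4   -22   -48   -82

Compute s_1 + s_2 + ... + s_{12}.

1st diffs: -18, -26, -34.
2nd diffs: -8, -8 (constant).
Newton forward-difference form: s_n = -4 + (-18)·C(n-1,1) + (-8)·C(n-1,2).
Continuing: …, -124, -174, -232, -298, …, s_{12} = -642.
Summing n = 1..12 (12 terms) gives -2996.

-2996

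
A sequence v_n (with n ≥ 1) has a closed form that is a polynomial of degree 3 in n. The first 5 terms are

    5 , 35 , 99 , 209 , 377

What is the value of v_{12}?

4185

1st diffs: 30, 64, 110, 168.
2nd diffs: 34, 46, 58.
3rd diffs: 12, 12 (constant).
Newton forward-difference form: v_n = 5 + 30·C(n-1,1) + 34·C(n-1,2) + 12·C(n-1,3).
At n = 12: n-1 = 11, so v_{12} = 5 + 330 + 1870 + 1980 = 4185.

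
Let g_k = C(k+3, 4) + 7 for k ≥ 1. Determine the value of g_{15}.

3067

C(18, 4) = 3060, so g_{15} = 3067.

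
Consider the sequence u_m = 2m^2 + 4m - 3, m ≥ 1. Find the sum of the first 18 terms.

4848

Over m = 1..18: Σm = 171, Σm² = 2109.
Total = (2)·2109 + (4)·171 + (-3)·18 = 4848.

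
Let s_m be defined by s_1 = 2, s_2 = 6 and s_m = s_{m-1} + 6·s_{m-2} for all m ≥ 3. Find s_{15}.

Applying the relation repeatedly:
s_3 = 18; s_4 = 54; s_5 = 162; …; s_{12} = 354294; s_{13} = 1062882; s_{14} = 3188646; s_{15} = 9565938.
(Characteristic roots are 3 and -2.)

9565938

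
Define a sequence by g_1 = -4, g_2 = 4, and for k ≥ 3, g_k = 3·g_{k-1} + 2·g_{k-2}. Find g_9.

11012

Applying the relation repeatedly:
g_3 = 4  g_4 = 20  g_5 = 68  g_6 = 244  g_7 = 868  g_8 = 3092  g_9 = 11012.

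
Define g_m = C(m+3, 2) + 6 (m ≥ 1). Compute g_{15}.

C(18, 2) = 153, so g_{15} = 159.

159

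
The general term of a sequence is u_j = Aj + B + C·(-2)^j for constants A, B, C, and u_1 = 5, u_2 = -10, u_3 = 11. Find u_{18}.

-524338

Plug in j = 1, 2, 3: A + B - 2C = 5; 2A + B + 4C = -10; 3A + B - 8C = 11.
Subtracting the first from the second: A + 6C = -15.
Subtracting the second from the third: A - 12C = 21.
Solving: C = -2, A = -3, then B = 4.
Hence u_{18} = -3·18 + 4 + (-2)·262144 = -524338.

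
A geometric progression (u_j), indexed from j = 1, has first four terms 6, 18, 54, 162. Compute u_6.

1458

Common ratio r = 3.
u_j = 6·3^(j-1).
u_6 = 6·3^5 = 1458.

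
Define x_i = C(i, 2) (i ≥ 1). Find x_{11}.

C(11, 2) = 55, so x_{11} = 55.

55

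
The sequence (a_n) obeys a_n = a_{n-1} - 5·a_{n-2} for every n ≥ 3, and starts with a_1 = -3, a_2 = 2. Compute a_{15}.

Compute successive terms:
a_3 = 17; a_4 = 7; a_5 = -78; …; a_{12} = 21727; a_{13} = 31917; a_{14} = -76718; a_{15} = -236303.

-236303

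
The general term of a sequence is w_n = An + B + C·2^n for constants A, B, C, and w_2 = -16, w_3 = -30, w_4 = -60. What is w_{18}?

At n = 2, 3, 4: 2A + B + 4C = -16; 3A + B + 8C = -30; 4A + B + 16C = -60.
Subtracting the first from the second: A + 4C = -14.
Subtracting the second from the third: A + 8C = -30.
Solving: C = -4, A = 2, then B = -4.
Hence w_{18} = 2·18 + (-4) + (-4)·262144 = -1048544.

-1048544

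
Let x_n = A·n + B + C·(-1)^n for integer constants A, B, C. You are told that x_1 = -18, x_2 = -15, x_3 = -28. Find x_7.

Write the equations: A + B - C = -18; 2A + B + C = -15; 3A + B - C = -28.
Subtracting the first from the second: A + 2C = 3.
Subtracting the second from the third: A - 2C = -13.
Solving: C = 4, A = -5, then B = -9.
So x_n = -5·n + (-9) + 4·(-1)^n; at n=7 this is -48.

-48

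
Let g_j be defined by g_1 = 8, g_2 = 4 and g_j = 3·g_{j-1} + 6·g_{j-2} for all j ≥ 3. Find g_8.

79596

Applying the relation repeatedly:
g_3 = 60, g_4 = 204, g_5 = 972, g_6 = 4140, g_7 = 18252, g_8 = 79596.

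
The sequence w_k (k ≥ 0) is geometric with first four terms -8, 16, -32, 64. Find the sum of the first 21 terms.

-5592408

Common ratio r = -2.
w_k = (-8)·(-2)^(k-0).
S = (-8)·((-2)^21 - 1)/(-2 - 1) = (-8)·(-2097152 - 1)/(-3) = -5592408.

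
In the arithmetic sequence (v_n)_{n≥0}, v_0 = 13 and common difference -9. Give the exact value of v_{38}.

-329

v_n = 13 + (n - 0)·(-9).
v_{38} = 13 + 38·(-9) = -329.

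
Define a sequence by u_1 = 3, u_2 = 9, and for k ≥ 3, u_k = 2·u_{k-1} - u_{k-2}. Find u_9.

51

Step forward from the initial values:
u_3 = 15;  u_4 = 21;  u_5 = 27;  u_6 = 33;  u_7 = 39;  u_8 = 45;  u_9 = 51.
(Characteristic roots are 1 and 1.)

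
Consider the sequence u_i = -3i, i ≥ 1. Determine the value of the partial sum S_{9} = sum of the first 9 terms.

Over i = 1..9: Σi = 45.
Total = (-3)·45 = -135.

-135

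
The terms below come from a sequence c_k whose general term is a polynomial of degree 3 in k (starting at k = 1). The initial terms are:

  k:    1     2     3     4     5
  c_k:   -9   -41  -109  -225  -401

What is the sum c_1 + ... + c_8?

1st diffs: -32, -68, -116, -176.
2nd diffs: -36, -48, -60.
3rd diffs: -12, -12 (constant).
So c_k = -2k^3 - 6k^2 - 1.
Continuing: -649, -981, -1409.
Summing k = 1..8 (8 terms) gives -3824.

-3824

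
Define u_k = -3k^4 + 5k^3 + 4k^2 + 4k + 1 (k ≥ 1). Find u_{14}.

u_{14} = -3·14^4 + 5·14^3 + 4·14^2 + 4·14 + 1 = -100687.

-100687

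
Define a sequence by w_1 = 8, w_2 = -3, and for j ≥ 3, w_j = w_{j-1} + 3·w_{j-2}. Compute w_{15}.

Step forward from the initial values:
w_3 = 21; w_4 = 12; w_5 = 75; …; w_{12} = 19767; w_{13} = 45912; w_{14} = 105213; w_{15} = 242949.

242949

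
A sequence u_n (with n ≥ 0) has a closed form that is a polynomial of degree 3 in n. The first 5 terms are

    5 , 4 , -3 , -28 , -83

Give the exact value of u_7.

-548

1st diffs: -1, -7, -25, -55.
2nd diffs: -6, -18, -30.
3rd diffs: -12, -12 (constant).
So u_n = -2n^3 + 3n^2 - 2n + 5.
Evaluating at n = 7 gives u_7 = -548.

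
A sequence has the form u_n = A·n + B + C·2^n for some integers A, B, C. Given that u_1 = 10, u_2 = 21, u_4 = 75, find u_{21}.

8388670

The three given values yield: A + B + 2C = 10; 2A + B + 4C = 21; 4A + B + 16C = 75.
Subtracting the first from the second: A + 2C = 11.
Subtracting the second from the third: 2A + 12C = 54.
Solving: C = 4, A = 3, then B = -1.
Hence u_{21} = 3·21 + (-1) + 4·2097152 = 8388670.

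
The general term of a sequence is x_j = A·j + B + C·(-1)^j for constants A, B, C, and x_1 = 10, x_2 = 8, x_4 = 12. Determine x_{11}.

Write the equations: A + B - C = 10; 2A + B + C = 8; 4A + B + C = 12.
Subtracting the first from the second: A + 2C = -2.
Subtracting the second from the third: 2A = 4.
Solving: C = -2, A = 2, then B = 6.
Therefore x_{11} = 22 + 6 + (-2)·(-1) = 30.

30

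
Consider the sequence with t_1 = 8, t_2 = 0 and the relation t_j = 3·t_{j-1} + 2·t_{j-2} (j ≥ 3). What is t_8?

7920

t_3 = 16;  t_4 = 48;  t_5 = 176;  t_6 = 624;  t_7 = 2224;  t_8 = 7920.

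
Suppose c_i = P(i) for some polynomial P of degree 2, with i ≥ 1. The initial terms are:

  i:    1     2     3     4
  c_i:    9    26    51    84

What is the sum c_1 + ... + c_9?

1365

1st diffs: 17, 25, 33.
2nd diffs: 8, 8 (constant).
So c_i = 4i^2 + 5i.
Continuing: …, 125, 174, 231, 296, …, c_9 = 369.
Summing i = 1..9 (9 terms) gives 1365.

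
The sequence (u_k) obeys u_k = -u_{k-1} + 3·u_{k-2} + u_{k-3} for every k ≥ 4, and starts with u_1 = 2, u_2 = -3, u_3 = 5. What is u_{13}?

12176

Iterate the recurrence:
u_4 = -12; u_5 = 24; u_6 = -55; u_7 = 115; u_8 = -256; u_9 = 546; u_{10} = -1199; u_{11} = 2581; u_{12} = -5632; u_{13} = 12176.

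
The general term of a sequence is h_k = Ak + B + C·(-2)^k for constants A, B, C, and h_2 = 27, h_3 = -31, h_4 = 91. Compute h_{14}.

At k = 2, 3, 4: 2A + B + 4C = 27; 3A + B - 8C = -31; 4A + B + 16C = 91.
Subtracting the first from the second: A - 12C = -58.
Subtracting the second from the third: A + 24C = 122.
Solving: C = 5, A = 2, then B = 3.
Hence h_{14} = 2·14 + 3 + 5·16384 = 81951.

81951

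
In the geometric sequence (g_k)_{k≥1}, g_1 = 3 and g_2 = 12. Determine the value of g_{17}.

12884901888

Common ratio r = 4.
g_k = 3·4^(k-1).
g_{17} = 3·4^16 = 12884901888.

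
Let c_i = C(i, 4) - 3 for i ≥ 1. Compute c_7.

C(7, 4) = 35, so c_7 = 32.

32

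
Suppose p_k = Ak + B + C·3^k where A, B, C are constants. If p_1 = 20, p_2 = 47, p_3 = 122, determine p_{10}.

236231

Write the equations: A + B + 3C = 20; 2A + B + 9C = 47; 3A + B + 27C = 122.
Subtracting the first from the second: A + 6C = 27.
Subtracting the second from the third: A + 18C = 75.
Solving: C = 4, A = 3, then B = 5.
Hence p_{10} = 3·10 + 5 + 4·59049 = 236231.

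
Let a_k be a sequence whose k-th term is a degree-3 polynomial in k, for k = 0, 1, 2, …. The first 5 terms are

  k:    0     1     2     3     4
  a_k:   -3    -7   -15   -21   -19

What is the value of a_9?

321

1st diffs: -4, -8, -6, 2.
2nd diffs: -4, 2, 8.
3rd diffs: 6, 6 (constant).
Newton forward-difference form: a_k = -3 + (-4)·C(k,1) + (-4)·C(k,2) + 6·C(k,3).
At k = 9: k = 9, so a_9 = -3 - 36 - 144 + 504 = 321.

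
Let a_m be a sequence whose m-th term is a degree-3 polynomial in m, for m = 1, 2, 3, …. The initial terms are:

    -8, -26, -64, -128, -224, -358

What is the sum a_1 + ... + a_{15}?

-19300

1st diffs: -18, -38, -64, -96, -134.
2nd diffs: -20, -26, -32, -38.
3rd diffs: -6, -6, -6 (constant).
Newton forward-difference form: a_m = -8 + (-18)·C(m-1,1) + (-20)·C(m-1,2) + (-6)·C(m-1,3).
Continuing: …, -536, -764, -1048, -1394, …, a_{15} = -4264.
Summing m = 1..15 (15 terms) gives -19300.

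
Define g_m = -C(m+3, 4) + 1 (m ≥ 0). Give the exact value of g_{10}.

-714

C(13, 4) = 715, so g_{10} = -714.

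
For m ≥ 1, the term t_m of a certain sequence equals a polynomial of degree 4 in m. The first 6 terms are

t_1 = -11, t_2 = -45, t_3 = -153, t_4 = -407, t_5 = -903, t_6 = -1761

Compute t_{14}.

1st diffs: -34, -108, -254, -496, -858.
2nd diffs: -74, -146, -242, -362.
3rd diffs: -72, -96, -120.
4th diffs: -24, -24 (constant).
Newton forward-difference form: t_m = -11 + (-34)·C(m-1,1) + (-74)·C(m-1,2) + (-72)·C(m-1,3) + (-24)·C(m-1,4).
At m = 14: m-1 = 13, so t_{14} = -11 - 442 - 5772 - 20592 - 17160 = -43977.

-43977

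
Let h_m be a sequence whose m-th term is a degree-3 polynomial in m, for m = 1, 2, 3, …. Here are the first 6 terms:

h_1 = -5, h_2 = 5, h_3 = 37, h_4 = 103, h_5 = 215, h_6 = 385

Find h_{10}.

1885

1st diffs: 10, 32, 66, 112, 170.
2nd diffs: 22, 34, 46, 58.
3rd diffs: 12, 12, 12 (constant).
Newton forward-difference form: h_m = -5 + 10·C(m-1,1) + 22·C(m-1,2) + 12·C(m-1,3).
At m = 10: m-1 = 9, so h_{10} = -5 + 90 + 792 + 1008 = 1885.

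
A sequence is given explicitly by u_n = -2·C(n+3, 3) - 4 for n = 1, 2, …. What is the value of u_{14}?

C(17, 3) = 680, so u_{14} = -1364.

-1364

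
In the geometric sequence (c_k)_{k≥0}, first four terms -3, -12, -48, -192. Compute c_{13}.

Common ratio r = 4.
c_k = (-3)·4^(k-0).
c_{13} = (-3)·4^13 = -201326592.

-201326592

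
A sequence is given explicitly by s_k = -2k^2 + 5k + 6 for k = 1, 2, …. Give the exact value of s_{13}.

s_{13} = -2·13^2 + 5·13 + 6 = -267.

-267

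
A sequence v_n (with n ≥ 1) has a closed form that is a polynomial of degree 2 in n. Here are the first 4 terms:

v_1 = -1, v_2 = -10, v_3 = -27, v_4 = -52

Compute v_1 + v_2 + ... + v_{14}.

-3745

1st diffs: -9, -17, -25.
2nd diffs: -8, -8 (constant).
Newton forward-difference form: v_n = -1 + (-9)·C(n-1,1) + (-8)·C(n-1,2).
Continuing: …, -85, -126, -175, -232, …, v_{14} = -742.
Summing n = 1..14 (14 terms) gives -3745.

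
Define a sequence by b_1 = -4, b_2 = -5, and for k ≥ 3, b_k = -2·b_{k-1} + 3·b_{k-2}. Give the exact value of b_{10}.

Applying the relation repeatedly:
b_3 = -2, b_4 = -11, b_5 = 16, b_6 = -65, b_7 = 178, b_8 = -551, b_9 = 1636, b_{10} = -4925.
(Characteristic roots are 1 and -3.)

-4925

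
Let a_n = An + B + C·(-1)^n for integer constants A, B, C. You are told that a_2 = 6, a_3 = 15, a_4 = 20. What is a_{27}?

Plug in n = 2, 3, 4: 2A + B + C = 6; 3A + B - C = 15; 4A + B + C = 20.
Subtracting the first from the second: A - 2C = 9.
Subtracting the second from the third: A + 2C = 5.
Solving: C = -1, A = 7, then B = -7.
So a_n = 7·n + (-7) + (-1)·(-1)^n; at n=27 this is 183.

183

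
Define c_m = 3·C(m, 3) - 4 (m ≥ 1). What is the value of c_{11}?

491

C(11, 3) = 165, so c_{11} = 491.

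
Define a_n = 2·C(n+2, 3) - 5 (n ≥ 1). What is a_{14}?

C(16, 3) = 560, so a_{14} = 1115.

1115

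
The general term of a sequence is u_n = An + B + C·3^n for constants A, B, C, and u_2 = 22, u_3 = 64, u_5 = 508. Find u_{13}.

3188716

Plug in n = 2, 3, 5: 2A + B + 9C = 22; 3A + B + 27C = 64; 5A + B + 243C = 508.
Subtracting the first from the second: A + 18C = 42.
Subtracting the second from the third: 2A + 216C = 444.
Solving: C = 2, A = 6, then B = -8.
Hence u_{13} = 6·13 + (-8) + 2·1594323 = 3188716.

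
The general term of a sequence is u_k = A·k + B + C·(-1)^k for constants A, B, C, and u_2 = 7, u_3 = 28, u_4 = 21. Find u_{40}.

273

At k = 2, 3, 4: 2A + B + C = 7; 3A + B - C = 28; 4A + B + C = 21.
Subtracting the first from the second: A - 2C = 21.
Subtracting the second from the third: A + 2C = -7.
Solving: C = -7, A = 7, then B = 0.
Therefore u_{40} = 280 + 0 + (-7)·1 = 273.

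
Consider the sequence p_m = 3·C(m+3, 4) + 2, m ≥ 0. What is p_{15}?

C(18, 4) = 3060, so p_{15} = 9182.

9182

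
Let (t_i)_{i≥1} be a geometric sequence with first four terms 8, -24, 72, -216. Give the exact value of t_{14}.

-12754584

Common ratio r = -3.
t_i = 8·(-3)^(i-1).
t_{14} = 8·(-3)^13 = -12754584.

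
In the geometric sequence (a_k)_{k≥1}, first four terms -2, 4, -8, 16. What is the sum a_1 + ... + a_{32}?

Common ratio r = -2.
a_k = (-2)·(-2)^(k-1).
S = (-2)·((-2)^32 - 1)/(-2 - 1) = (-2)·(4294967296 - 1)/(-3) = 2863311530.

2863311530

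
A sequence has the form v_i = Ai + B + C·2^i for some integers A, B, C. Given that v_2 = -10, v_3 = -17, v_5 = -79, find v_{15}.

-98237

At i = 2, 3, 5: 2A + B + 4C = -10; 3A + B + 8C = -17; 5A + B + 32C = -79.
Subtracting the first from the second: A + 4C = -7.
Subtracting the second from the third: 2A + 24C = -62.
Solving: C = -3, A = 5, then B = -8.
So v_i = 5·i + (-8) + (-3)·2^i; at i=15 this is -98237.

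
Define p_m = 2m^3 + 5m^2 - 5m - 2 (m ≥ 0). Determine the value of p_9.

1816

p_9 = 2·9^3 + 5·9^2 - 5·9 - 2 = 1816.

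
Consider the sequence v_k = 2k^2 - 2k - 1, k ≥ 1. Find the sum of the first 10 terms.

Over k = 1..10: Σk = 55, Σk² = 385.
Total = (2)·385 + (-2)·55 + (-1)·10 = 650.

650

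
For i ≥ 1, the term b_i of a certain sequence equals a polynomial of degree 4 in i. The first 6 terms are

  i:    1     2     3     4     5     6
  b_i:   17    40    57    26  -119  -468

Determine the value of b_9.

-3999

1st diffs: 23, 17, -31, -145, -349.
2nd diffs: -6, -48, -114, -204.
3rd diffs: -42, -66, -90.
4th diffs: -24, -24 (constant).
Newton forward-difference form: b_i = 17 + 23·C(i-1,1) + (-6)·C(i-1,2) + (-42)·C(i-1,3) + (-24)·C(i-1,4).
At i = 9: i-1 = 8, so b_9 = 17 + 184 - 168 - 2352 - 1680 = -3999.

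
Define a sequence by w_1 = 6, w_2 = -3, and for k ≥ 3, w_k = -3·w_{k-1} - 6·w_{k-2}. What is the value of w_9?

w_3 = -27  w_4 = 99  w_5 = -135  w_6 = -189  w_7 = 1377  w_8 = -2997  w_9 = 729.

729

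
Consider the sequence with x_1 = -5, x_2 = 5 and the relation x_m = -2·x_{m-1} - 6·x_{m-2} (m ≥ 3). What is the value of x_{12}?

Applying the relation repeatedly:
x_3 = 20  x_4 = -70  x_5 = 20  x_6 = 380  x_7 = -880  x_8 = -520  x_9 = 6320  x_{10} = -9520  x_{11} = -18880  x_{12} = 94880.

94880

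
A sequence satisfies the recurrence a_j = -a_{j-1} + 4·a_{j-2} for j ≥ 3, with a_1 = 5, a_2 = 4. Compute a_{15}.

a_3 = 16, a_4 = 0, a_5 = 64, …, a_{12} = -28224, a_{13} = 74560, a_{14} = -187456, a_{15} = 485696.

485696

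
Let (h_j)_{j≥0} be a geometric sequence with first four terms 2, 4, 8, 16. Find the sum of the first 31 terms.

4294967294

Common ratio r = 2.
h_j = 2·2^(j-0).
S = 2·(2^31 - 1)/(2 - 1) = 2·(2147483648 - 1)/(1) = 4294967294.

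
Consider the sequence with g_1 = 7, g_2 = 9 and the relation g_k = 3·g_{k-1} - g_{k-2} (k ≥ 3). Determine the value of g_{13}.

Step forward from the initial values:
g_3 = 20; g_4 = 51; g_5 = 133; …; g_{10} = 16347; g_{11} = 42797; g_{12} = 112044; g_{13} = 293335.

293335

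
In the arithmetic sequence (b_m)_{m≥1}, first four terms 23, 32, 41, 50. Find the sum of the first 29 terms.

Common difference d = 9.
b_m = 23 + (m - 1)·9.
b_{29} = 275; S = 29·(23 + 275)/2 = 4321.

4321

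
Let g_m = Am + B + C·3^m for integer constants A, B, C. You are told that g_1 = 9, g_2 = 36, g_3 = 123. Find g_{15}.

71744487

At m = 1, 2, 3: A + B + 3C = 9; 2A + B + 9C = 36; 3A + B + 27C = 123.
Subtracting the first from the second: A + 6C = 27.
Subtracting the second from the third: A + 18C = 87.
Solving: C = 5, A = -3, then B = -3.
Therefore g_{15} = -45 + (-3) + 5·14348907 = 71744487.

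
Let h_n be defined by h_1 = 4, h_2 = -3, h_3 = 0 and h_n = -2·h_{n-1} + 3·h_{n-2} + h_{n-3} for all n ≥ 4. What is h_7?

74

h_4 = -5;  h_5 = 7;  h_6 = -29;  h_7 = 74.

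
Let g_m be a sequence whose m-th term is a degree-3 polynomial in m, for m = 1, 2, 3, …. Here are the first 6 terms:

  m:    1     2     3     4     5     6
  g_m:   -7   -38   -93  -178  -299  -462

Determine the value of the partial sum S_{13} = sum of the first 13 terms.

1st diffs: -31, -55, -85, -121, -163.
2nd diffs: -24, -30, -36, -42.
3rd diffs: -6, -6, -6 (constant).
Newton forward-difference form: g_m = -7 + (-31)·C(m-1,1) + (-24)·C(m-1,2) + (-6)·C(m-1,3).
Continuing: …, -673, -938, -1263, -1654, …, g_{13} = -3283.
Summing m = 1..13 (13 terms) gives -13663.

-13663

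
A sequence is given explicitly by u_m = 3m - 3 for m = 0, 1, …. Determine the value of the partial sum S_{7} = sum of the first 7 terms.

Over m = 0..6: Σm = 21.
Total = (3)·21 + (-3)·7 = 42.

42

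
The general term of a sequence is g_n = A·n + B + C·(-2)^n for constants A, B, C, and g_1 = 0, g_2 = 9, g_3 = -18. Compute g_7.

Plug in n = 1, 2, 3: A + B - 2C = 0; 2A + B + 4C = 9; 3A + B - 8C = -18.
Subtracting the first from the second: A + 6C = 9.
Subtracting the second from the third: A - 12C = -27.
Solving: C = 2, A = -3, then B = 7.
So g_n = -3·n + 7 + 2·(-2)^n; at n=7 this is -270.

-270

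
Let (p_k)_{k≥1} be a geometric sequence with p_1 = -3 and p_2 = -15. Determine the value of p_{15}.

Common ratio r = 5.
p_k = (-3)·5^(k-1).
p_{15} = (-3)·5^14 = -18310546875.

-18310546875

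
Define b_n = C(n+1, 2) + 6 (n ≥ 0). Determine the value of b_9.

51

C(10, 2) = 45, so b_9 = 51.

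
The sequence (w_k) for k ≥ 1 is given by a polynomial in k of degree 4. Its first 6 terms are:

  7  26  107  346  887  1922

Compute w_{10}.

1st diffs: 19, 81, 239, 541, 1035.
2nd diffs: 62, 158, 302, 494.
3rd diffs: 96, 144, 192.
4th diffs: 48, 48 (constant).
Newton forward-difference form: w_k = 7 + 19·C(k-1,1) + 62·C(k-1,2) + 96·C(k-1,3) + 48·C(k-1,4).
At k = 10: k-1 = 9, so w_{10} = 7 + 171 + 2232 + 8064 + 6048 = 16522.

16522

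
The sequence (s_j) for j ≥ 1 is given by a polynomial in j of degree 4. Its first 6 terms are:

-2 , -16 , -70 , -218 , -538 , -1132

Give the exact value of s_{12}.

1st diffs: -14, -54, -148, -320, -594.
2nd diffs: -40, -94, -172, -274.
3rd diffs: -54, -78, -102.
4th diffs: -24, -24 (constant).
Newton forward-difference form: s_j = -2 + (-14)·C(j-1,1) + (-40)·C(j-1,2) + (-54)·C(j-1,3) + (-24)·C(j-1,4).
At j = 12: j-1 = 11, so s_{12} = -2 - 154 - 2200 - 8910 - 7920 = -19186.

-19186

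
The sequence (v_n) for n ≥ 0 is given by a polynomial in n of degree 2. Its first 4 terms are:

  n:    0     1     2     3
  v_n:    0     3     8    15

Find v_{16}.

1st diffs: 3, 5, 7.
2nd diffs: 2, 2 (constant).
So v_n = n^2 + 2n.
Evaluating at n = 16 gives v_{16} = 288.

288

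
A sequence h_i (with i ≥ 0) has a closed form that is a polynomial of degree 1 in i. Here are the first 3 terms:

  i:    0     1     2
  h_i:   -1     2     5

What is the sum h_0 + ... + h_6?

56

1st diffs: 3, 3 (constant).
So h_i = 3i - 1.
Continuing: 8, 11, 14, 17.
Summing i = 0..6 (7 terms) gives 56.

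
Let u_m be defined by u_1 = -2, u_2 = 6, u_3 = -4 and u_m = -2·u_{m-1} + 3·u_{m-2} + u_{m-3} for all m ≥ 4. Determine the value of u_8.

1454

Step forward from the initial values:
u_4 = 24;  u_5 = -54;  u_6 = 176;  u_7 = -490;  u_8 = 1454.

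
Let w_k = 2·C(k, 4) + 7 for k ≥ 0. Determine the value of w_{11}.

667

C(11, 4) = 330, so w_{11} = 667.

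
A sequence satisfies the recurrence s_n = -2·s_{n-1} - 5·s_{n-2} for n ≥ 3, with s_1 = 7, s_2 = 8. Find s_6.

-572

Compute successive terms:
s_3 = -51;  s_4 = 62;  s_5 = 131;  s_6 = -572.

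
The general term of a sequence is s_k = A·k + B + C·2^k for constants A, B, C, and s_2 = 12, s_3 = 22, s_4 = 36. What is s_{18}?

262248

At k = 2, 3, 4: 2A + B + 4C = 12; 3A + B + 8C = 22; 4A + B + 16C = 36.
Subtracting the first from the second: A + 4C = 10.
Subtracting the second from the third: A + 8C = 14.
Solving: C = 1, A = 6, then B = -4.
Therefore s_{18} = 108 + (-4) + 1·262144 = 262248.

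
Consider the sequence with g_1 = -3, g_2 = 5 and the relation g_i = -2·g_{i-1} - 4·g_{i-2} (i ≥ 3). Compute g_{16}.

-98304

Compute successive terms:
g_3 = 2; g_4 = -24; g_5 = 40; …; g_{13} = -12288; g_{14} = 20480; g_{15} = 8192; g_{16} = -98304.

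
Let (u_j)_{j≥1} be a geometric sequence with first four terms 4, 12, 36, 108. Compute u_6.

Common ratio r = 3.
u_j = 4·3^(j-1).
u_6 = 4·3^5 = 972.

972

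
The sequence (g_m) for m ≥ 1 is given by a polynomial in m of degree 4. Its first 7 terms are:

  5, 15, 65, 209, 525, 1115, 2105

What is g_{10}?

1st diffs: 10, 50, 144, 316, 590, 990.
2nd diffs: 40, 94, 172, 274, 400.
3rd diffs: 54, 78, 102, 126.
4th diffs: 24, 24, 24 (constant).
Newton forward-difference form: g_m = 5 + 10·C(m-1,1) + 40·C(m-1,2) + 54·C(m-1,3) + 24·C(m-1,4).
At m = 10: m-1 = 9, so g_{10} = 5 + 90 + 1440 + 4536 + 3024 = 9095.

9095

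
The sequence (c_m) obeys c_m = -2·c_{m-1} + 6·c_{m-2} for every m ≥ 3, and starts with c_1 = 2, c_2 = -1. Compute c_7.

Iterate the recurrence:
c_3 = 14;  c_4 = -34;  c_5 = 152;  c_6 = -508;  c_7 = 1928.

1928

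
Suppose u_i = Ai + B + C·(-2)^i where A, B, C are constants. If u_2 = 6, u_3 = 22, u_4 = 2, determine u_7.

158

Plug in i = 2, 3, 4: 2A + B + 4C = 6; 3A + B - 8C = 22; 4A + B + 16C = 2.
Subtracting the first from the second: A - 12C = 16.
Subtracting the second from the third: A + 24C = -20.
Solving: C = -1, A = 4, then B = 2.
Therefore u_7 = 28 + 2 + (-1)·(-128) = 158.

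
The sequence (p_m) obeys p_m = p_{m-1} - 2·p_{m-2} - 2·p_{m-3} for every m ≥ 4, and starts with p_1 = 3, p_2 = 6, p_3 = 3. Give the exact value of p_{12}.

Applying the relation repeatedly:
p_4 = -15  p_5 = -33  p_6 = -9  p_7 = 87  p_8 = 171  p_9 = 15  p_{10} = -501  p_{11} = -873  p_{12} = 99.

99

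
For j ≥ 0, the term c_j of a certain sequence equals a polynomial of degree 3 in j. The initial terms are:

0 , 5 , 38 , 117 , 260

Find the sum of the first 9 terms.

4800

1st diffs: 5, 33, 79, 143.
2nd diffs: 28, 46, 64.
3rd diffs: 18, 18 (constant).
So c_j = 3j^3 + 5j^2 - 3j.
Continuing: 485, 810, 1253, 1832.
Summing j = 0..8 (9 terms) gives 4800.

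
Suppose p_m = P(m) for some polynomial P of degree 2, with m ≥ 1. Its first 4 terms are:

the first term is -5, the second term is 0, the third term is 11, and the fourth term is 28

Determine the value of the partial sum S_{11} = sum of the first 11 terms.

1210

1st diffs: 5, 11, 17.
2nd diffs: 6, 6 (constant).
So p_m = 3m^2 - 4m - 4.
Continuing: …, 51, 80, 115, 156, …, p_{11} = 315.
Summing m = 1..11 (11 terms) gives 1210.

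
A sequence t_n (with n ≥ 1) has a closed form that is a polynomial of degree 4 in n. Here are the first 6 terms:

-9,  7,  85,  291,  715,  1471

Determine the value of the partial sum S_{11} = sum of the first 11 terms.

1st diffs: 16, 78, 206, 424, 756.
2nd diffs: 62, 128, 218, 332.
3rd diffs: 66, 90, 114.
4th diffs: 24, 24 (constant).
Newton forward-difference form: t_n = -9 + 16·C(n-1,1) + 62·C(n-1,2) + 66·C(n-1,3) + 24·C(n-1,4).
Continuing: …, 2697, 4555, 7231, 10935, …, t_{11} = 15901.
Summing n = 1..11 (11 terms) gives 43879.

43879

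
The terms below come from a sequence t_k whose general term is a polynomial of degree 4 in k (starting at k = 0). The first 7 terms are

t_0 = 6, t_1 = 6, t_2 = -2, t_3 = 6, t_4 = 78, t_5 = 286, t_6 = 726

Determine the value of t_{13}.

23406

1st diffs: 0, -8, 8, 72, 208, 440.
2nd diffs: -8, 16, 64, 136, 232.
3rd diffs: 24, 48, 72, 96.
4th diffs: 24, 24, 24 (constant).
So t_k = k^4 - 2k^3 - 5k^2 + 6k + 6.
Evaluating at k = 13 gives t_{13} = 23406.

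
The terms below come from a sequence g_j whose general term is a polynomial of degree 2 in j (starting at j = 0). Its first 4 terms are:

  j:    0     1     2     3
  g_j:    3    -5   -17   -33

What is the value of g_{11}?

1st diffs: -8, -12, -16.
2nd diffs: -4, -4 (constant).
So g_j = -2j^2 - 6j + 3.
Evaluating at j = 11 gives g_{11} = -305.

-305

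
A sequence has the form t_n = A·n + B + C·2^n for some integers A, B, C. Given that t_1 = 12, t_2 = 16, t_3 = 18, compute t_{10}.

Write the equations: A + B + 2C = 12; 2A + B + 4C = 16; 3A + B + 8C = 18.
Subtracting the first from the second: A + 2C = 4.
Subtracting the second from the third: A + 4C = 2.
Solving: C = -1, A = 6, then B = 8.
Therefore t_{10} = 60 + 8 + (-1)·1024 = -956.

-956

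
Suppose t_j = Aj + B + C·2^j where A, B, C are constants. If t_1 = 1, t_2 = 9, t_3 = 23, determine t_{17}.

At j = 1, 2, 3: A + B + 2C = 1; 2A + B + 4C = 9; 3A + B + 8C = 23.
Subtracting the first from the second: A + 2C = 8.
Subtracting the second from the third: A + 4C = 14.
Solving: C = 3, A = 2, then B = -7.
Hence t_{17} = 2·17 + (-7) + 3·131072 = 393243.

393243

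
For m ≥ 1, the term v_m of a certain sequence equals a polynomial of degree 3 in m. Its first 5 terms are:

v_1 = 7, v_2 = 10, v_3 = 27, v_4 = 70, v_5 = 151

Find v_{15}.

1st diffs: 3, 17, 43, 81.
2nd diffs: 14, 26, 38.
3rd diffs: 12, 12 (constant).
Newton forward-difference form: v_m = 7 + 3·C(m-1,1) + 14·C(m-1,2) + 12·C(m-1,3).
At m = 15: m-1 = 14, so v_{15} = 7 + 42 + 1274 + 4368 = 5691.

5691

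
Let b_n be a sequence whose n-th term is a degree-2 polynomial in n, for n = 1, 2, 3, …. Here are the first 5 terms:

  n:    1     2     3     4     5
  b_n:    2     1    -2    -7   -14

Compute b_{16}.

-223

1st diffs: -1, -3, -5, -7.
2nd diffs: -2, -2, -2 (constant).
Newton forward-difference form: b_n = 2 + (-1)·C(n-1,1) + (-2)·C(n-1,2).
At n = 16: n-1 = 15, so b_{16} = 2 - 15 - 210 = -223.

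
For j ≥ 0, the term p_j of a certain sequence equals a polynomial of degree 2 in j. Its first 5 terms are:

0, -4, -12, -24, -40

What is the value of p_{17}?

1st diffs: -4, -8, -12, -16.
2nd diffs: -4, -4, -4 (constant).
Newton forward-difference form: p_j = (-4)·C(j,1) + (-4)·C(j,2).
At j = 17: j = 17, so p_{17} = -68 - 544 = -612.

-612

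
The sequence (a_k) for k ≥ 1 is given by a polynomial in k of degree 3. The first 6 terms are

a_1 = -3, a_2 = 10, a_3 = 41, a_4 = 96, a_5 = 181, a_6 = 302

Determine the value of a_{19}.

1st diffs: 13, 31, 55, 85, 121.
2nd diffs: 18, 24, 30, 36.
3rd diffs: 6, 6, 6 (constant).
Newton forward-difference form: a_k = -3 + 13·C(k-1,1) + 18·C(k-1,2) + 6·C(k-1,3).
At k = 19: k-1 = 18, so a_{19} = -3 + 234 + 2754 + 4896 = 7881.

7881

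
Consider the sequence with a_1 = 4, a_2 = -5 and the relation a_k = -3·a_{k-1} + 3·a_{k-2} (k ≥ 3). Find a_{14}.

-59577525

Iterate the recurrence:
a_3 = 27, a_4 = -96, a_5 = 369, …, a_{11} = 1093257, a_{12} = -4144851, a_{13} = 15714324, a_{14} = -59577525.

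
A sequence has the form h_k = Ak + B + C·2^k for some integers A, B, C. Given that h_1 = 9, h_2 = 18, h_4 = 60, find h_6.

Write the equations: A + B + 2C = 9; 2A + B + 4C = 18; 4A + B + 16C = 60.
Subtracting the first from the second: A + 2C = 9.
Subtracting the second from the third: 2A + 12C = 42.
Solving: C = 3, A = 3, then B = 0.
Therefore h_6 = 18 + 0 + 3·64 = 210.

210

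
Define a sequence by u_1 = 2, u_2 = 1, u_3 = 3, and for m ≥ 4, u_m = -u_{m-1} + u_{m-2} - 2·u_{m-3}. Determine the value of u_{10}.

u_4 = -6, u_5 = 7, u_6 = -19, u_7 = 38, u_8 = -71, u_9 = 147, u_{10} = -294.

-294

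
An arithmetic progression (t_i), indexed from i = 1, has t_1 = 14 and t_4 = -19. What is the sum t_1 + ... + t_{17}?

-1258

Common difference d = (-19 - 14) / (4 - 1) = -11.
t_i = 14 + (i - 1)·(-11).
t_{17} = -162; S = 17·(14 + (-162))/2 = -1258.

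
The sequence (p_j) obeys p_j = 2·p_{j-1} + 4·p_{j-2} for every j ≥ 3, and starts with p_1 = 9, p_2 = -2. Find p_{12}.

p_3 = 32;  p_4 = 56;  p_5 = 240;  p_6 = 704;  p_7 = 2368;  p_8 = 7552;  p_9 = 24576;  p_{10} = 79360;  p_{11} = 257024;  p_{12} = 831488.

831488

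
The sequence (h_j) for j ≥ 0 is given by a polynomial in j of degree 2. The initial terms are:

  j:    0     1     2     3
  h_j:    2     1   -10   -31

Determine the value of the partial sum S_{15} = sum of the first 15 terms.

1st diffs: -1, -11, -21.
2nd diffs: -10, -10 (constant).
So h_j = -5j^2 + 4j + 2.
Continuing: …, -62, -103, -154, -215, …, h_{14} = -922.
Summing j = 0..14 (15 terms) gives -4625.

-4625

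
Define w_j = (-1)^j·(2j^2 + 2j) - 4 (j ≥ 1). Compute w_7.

-116

(-1)^7 = -1; 2j^2 + 2j at j=7 is 112; so w_7 = -116.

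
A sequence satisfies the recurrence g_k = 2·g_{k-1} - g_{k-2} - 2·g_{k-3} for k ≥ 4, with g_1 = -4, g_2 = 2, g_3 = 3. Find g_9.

-159

Applying the relation repeatedly:
g_4 = 12; g_5 = 17; g_6 = 16; g_7 = -9; g_8 = -68; g_9 = -159.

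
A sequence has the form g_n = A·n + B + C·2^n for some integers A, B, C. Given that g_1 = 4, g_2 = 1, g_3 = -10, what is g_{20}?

-4194197

Plug in n = 1, 2, 3: A + B + 2C = 4; 2A + B + 4C = 1; 3A + B + 8C = -10.
Subtracting the first from the second: A + 2C = -3.
Subtracting the second from the third: A + 4C = -11.
Solving: C = -4, A = 5, then B = 7.
Hence g_{20} = 5·20 + 7 + (-4)·1048576 = -4194197.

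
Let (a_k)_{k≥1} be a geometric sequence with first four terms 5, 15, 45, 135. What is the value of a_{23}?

Common ratio r = 3.
a_k = 5·3^(k-1).
a_{23} = 5·3^22 = 156905298045.

156905298045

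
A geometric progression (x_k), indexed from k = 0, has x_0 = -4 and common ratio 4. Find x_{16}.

-17179869184

x_k = (-4)·4^(k-0).
x_{16} = (-4)·4^16 = -17179869184.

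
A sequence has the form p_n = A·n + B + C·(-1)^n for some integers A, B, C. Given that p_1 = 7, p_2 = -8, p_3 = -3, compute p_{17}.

Write the equations: A + B - C = 7; 2A + B + C = -8; 3A + B - C = -3.
Subtracting the first from the second: A + 2C = -15.
Subtracting the second from the third: A - 2C = 5.
Solving: C = -5, A = -5, then B = 7.
Therefore p_{17} = -85 + 7 + (-5)·(-1) = -73.

-73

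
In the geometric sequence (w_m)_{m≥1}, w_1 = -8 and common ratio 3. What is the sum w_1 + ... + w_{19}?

w_m = (-8)·3^(m-1).
S = (-8)·(3^19 - 1)/(3 - 1) = (-8)·(1162261467 - 1)/(2) = -4649045864.

-4649045864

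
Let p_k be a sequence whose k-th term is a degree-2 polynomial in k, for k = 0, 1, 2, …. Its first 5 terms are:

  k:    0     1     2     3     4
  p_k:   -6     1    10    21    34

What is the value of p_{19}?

1st diffs: 7, 9, 11, 13.
2nd diffs: 2, 2, 2 (constant).
Newton forward-difference form: p_k = -6 + 7·C(k,1) + 2·C(k,2).
At k = 19: k = 19, so p_{19} = -6 + 133 + 342 = 469.

469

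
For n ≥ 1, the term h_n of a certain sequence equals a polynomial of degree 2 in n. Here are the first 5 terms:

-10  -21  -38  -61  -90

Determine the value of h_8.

1st diffs: -11, -17, -23, -29.
2nd diffs: -6, -6, -6 (constant).
So h_n = -3n^2 - 2n - 5.
Evaluating at n = 8 gives h_8 = -213.

-213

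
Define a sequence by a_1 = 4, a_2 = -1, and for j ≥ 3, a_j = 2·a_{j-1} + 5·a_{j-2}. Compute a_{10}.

Step forward from the initial values:
a_3 = 18  a_4 = 31  a_5 = 152  a_6 = 459  a_7 = 1678  a_8 = 5651  a_9 = 19692  a_{10} = 67639.

67639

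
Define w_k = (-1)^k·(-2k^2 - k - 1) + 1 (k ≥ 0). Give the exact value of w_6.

-78

(-1)^6 = 1; -2k^2 - k - 1 at k=6 is -79; so w_6 = -78.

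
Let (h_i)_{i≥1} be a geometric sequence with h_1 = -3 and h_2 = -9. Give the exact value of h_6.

-729

Common ratio r = 3.
h_i = (-3)·3^(i-1).
h_6 = (-3)·3^5 = -729.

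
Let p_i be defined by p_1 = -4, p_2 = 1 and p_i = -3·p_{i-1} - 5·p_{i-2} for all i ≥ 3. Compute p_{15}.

-381583

Applying the relation repeatedly:
p_3 = 17;  p_4 = -56;  p_5 = 83;  …;  p_{12} = -32081;  p_{13} = 24908;  p_{14} = 85681;  p_{15} = -381583.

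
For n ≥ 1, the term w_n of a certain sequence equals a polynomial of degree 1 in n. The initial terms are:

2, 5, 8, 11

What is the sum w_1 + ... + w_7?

1st diffs: 3, 3, 3 (constant).
So w_n = 3n - 1.
Continuing: 14, 17, 20.
Summing n = 1..7 (7 terms) gives 77.

77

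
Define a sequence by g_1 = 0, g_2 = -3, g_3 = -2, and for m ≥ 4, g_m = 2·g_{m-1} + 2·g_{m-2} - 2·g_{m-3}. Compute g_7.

-120

Iterate the recurrence:
g_4 = -10, g_5 = -18, g_6 = -52, g_7 = -120.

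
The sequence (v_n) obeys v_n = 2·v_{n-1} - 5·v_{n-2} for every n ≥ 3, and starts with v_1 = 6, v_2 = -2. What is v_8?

Step forward from the initial values:
v_3 = -34, v_4 = -58, v_5 = 54, v_6 = 398, v_7 = 526, v_8 = -938.

-938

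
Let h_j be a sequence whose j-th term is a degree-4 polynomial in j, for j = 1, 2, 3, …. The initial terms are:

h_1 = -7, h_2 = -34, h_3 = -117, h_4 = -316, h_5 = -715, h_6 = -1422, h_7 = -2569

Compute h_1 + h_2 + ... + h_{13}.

1st diffs: -27, -83, -199, -399, -707, -1147.
2nd diffs: -56, -116, -200, -308, -440.
3rd diffs: -60, -84, -108, -132.
4th diffs: -24, -24, -24 (constant).
Newton forward-difference form: h_j = -7 + (-27)·C(j-1,1) + (-56)·C(j-1,2) + (-60)·C(j-1,3) + (-24)·C(j-1,4).
Continuing: …, -4312, -6831, -10330, -15037, …, h_{13} = -29107.
Summing j = 1..13 (13 terms) gives -92001.

-92001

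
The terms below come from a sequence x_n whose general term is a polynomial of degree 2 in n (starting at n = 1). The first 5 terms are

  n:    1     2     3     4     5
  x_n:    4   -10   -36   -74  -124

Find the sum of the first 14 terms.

-5586

1st diffs: -14, -26, -38, -50.
2nd diffs: -12, -12, -12 (constant).
Newton forward-difference form: x_n = 4 + (-14)·C(n-1,1) + (-12)·C(n-1,2).
Continuing: …, -186, -260, -346, -444, …, x_{14} = -1114.
Summing n = 1..14 (14 terms) gives -5586.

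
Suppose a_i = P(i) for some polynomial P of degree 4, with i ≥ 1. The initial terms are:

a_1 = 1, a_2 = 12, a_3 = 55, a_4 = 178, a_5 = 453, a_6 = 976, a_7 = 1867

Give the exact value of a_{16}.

1st diffs: 11, 43, 123, 275, 523, 891.
2nd diffs: 32, 80, 152, 248, 368.
3rd diffs: 48, 72, 96, 120.
4th diffs: 24, 24, 24 (constant).
Newton forward-difference form: a_i = 1 + 11·C(i-1,1) + 32·C(i-1,2) + 48·C(i-1,3) + 24·C(i-1,4).
At i = 16: i-1 = 15, so a_{16} = 1 + 165 + 3360 + 21840 + 32760 = 58126.

58126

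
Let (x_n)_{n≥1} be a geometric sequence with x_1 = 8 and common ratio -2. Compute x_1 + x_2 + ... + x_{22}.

x_n = 8·(-2)^(n-1).
S = 8·((-2)^22 - 1)/(-2 - 1) = 8·(4194304 - 1)/(-3) = -11184808.

-11184808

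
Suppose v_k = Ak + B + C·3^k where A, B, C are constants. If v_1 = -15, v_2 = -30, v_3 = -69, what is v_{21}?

-20920706475

Write the equations: A + B + 3C = -15; 2A + B + 9C = -30; 3A + B + 27C = -69.
Subtracting the first from the second: A + 6C = -15.
Subtracting the second from the third: A + 18C = -39.
Solving: C = -2, A = -3, then B = -6.
So v_k = -3·k + (-6) + (-2)·3^k; at k=21 this is -20920706475.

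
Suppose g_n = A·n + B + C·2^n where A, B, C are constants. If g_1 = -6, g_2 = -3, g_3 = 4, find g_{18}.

524261

Plug in n = 1, 2, 3: A + B + 2C = -6; 2A + B + 4C = -3; 3A + B + 8C = 4.
Subtracting the first from the second: A + 2C = 3.
Subtracting the second from the third: A + 4C = 7.
Solving: C = 2, A = -1, then B = -9.
Therefore g_{18} = -18 + (-9) + 2·262144 = 524261.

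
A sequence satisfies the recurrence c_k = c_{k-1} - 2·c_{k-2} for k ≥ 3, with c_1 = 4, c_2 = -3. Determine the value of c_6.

Iterate the recurrence:
c_3 = -11  c_4 = -5  c_5 = 17  c_6 = 27.

27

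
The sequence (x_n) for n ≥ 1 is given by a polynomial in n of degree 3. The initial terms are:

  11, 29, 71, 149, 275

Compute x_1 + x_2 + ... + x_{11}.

9031

1st diffs: 18, 42, 78, 126.
2nd diffs: 24, 36, 48.
3rd diffs: 12, 12 (constant).
Newton forward-difference form: x_n = 11 + 18·C(n-1,1) + 24·C(n-1,2) + 12·C(n-1,3).
Continuing: …, 461, 719, 1061, 1499, …, x_{11} = 2711.
Summing n = 1..11 (11 terms) gives 9031.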